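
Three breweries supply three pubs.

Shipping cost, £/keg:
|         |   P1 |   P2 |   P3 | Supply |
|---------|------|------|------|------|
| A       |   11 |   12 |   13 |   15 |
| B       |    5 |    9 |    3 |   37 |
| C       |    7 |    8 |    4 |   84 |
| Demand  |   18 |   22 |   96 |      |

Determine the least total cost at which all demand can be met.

One minimum-cost allocation:
  A–P2: 15 kegs
  B–P1: 18 kegs
  B–P3: 19 kegs
  C–P2: 7 kegs
  C–P3: 77 kegs
Total cost = £691.

691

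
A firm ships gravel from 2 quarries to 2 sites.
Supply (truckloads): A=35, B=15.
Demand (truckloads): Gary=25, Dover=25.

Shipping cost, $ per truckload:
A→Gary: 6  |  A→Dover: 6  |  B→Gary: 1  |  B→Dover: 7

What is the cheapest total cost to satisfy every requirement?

Optimal allocation:
  A–Gary: 10 × $6 = $60
  A–Dover: 25 × $6 = $150
  B–Gary: 15 × $1 = $15
Total = 60 + 150 + 15 = $225.
(Supply check: A ships 35; B ships 15.)

225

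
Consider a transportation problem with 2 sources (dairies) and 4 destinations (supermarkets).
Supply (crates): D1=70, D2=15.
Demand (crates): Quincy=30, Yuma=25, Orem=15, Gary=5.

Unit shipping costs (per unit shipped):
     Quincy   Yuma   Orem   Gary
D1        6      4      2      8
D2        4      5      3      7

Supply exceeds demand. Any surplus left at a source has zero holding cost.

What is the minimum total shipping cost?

An optimal shipping plan:
  D1→Quincy: 15 crates
  D1→Yuma: 25 crates
  D1→Orem: 15 crates
  D1→Gary: 5 crates
  D2→Quincy: 15 crates
Total cost = 320.

320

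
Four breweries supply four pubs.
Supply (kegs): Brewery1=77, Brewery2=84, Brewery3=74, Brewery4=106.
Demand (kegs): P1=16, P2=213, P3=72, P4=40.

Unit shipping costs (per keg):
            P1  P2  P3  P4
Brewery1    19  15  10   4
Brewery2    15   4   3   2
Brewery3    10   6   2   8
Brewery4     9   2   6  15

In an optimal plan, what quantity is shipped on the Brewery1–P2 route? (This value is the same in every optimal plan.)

The minimum-cost plan:
  Brewery1 to P3: 37 × 10 = 370
  Brewery1 to P4: 40 × 4 = 160
  Brewery2 to P2: 84 × 4 = 336
  Brewery3 to P1: 16 × 10 = 160
  Brewery3 to P2: 23 × 6 = 138
  Brewery3 to P3: 35 × 2 = 70
  Brewery4 to P2: 106 × 2 = 212
Total cost = 1446.
The route Brewery1→P2 is not used.

0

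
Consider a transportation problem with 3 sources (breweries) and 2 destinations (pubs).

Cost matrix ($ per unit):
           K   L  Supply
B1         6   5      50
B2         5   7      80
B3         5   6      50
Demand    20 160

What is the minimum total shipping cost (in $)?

1070

A cheapest plan:
  B1–L: 50 × $5 = $250
  B2–K: 20 × $5 = $100
  B2–L: 60 × $7 = $420
  B3–L: 50 × $6 = $300
Total = 250 + 100 + 420 + 300 = $1070.
(Supply check: B1 ships 50; B2 ships 80; B3 ships 50.)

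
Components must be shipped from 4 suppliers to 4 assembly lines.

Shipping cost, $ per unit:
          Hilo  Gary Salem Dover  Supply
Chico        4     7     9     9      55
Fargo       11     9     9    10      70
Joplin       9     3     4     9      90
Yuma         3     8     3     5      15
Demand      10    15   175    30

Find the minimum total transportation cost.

One minimum-cost allocation:
  Chico–Hilo: 10 × $4 = $40
  Chico–Gary: 15 × $7 = $105
  Chico–Dover: 30 × $9 = $270
  Fargo–Salem: 70 × $9 = $630
  Joplin–Salem: 90 × $4 = $360
  Yuma–Salem: 15 × $3 = $45
Total = 40 + 105 + 270 + 630 + 360 + 45 = $1450.
(Supply check: Chico ships 55; Fargo ships 70; Joplin ships 90; Yuma ships 15.)

1450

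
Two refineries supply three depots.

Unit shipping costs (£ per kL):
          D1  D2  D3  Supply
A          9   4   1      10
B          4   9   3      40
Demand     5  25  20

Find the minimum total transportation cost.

A cheapest plan:
  A–D2: 10 × £4 = £40
  B–D1: 5 × £4 = £20
  B–D2: 15 × £9 = £135
  B–D3: 20 × £3 = £60
Total = 40 + 20 + 135 + 60 = £255.

255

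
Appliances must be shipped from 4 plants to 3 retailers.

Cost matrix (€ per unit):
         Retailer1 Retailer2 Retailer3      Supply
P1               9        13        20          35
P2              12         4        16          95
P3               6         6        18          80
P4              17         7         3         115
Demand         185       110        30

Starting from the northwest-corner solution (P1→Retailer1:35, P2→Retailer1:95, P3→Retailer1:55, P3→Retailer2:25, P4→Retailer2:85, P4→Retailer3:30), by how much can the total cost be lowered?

Current plan cost = 35·9 + 95·12 + 55·6 + 25·6 + 85·7 + 30·3 = €2620.
Optimal plan:
  P1–Retailer1: 35 × €9 = €315
  P2–Retailer1: 70 × €12 = €840
  P2–Retailer2: 25 × €4 = €100
  P3–Retailer1: 80 × €6 = €480
  P4–Retailer2: 85 × €7 = €595
  P4–Retailer3: 30 × €3 = €90
Optimal cost = €2420.
Saving = 2620 − 2420 = €200.

200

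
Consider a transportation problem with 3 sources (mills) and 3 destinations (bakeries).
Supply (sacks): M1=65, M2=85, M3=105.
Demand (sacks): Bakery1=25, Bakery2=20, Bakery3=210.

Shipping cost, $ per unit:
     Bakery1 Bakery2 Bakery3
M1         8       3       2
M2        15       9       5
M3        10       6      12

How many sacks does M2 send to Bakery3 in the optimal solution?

Solving gives:
  M1 to Bakery3: 65 × $2 = $130
  M2 to Bakery3: 85 × $5 = $425
  M3 to Bakery1: 25 × $10 = $250
  M3 to Bakery2: 20 × $6 = $120
  M3 to Bakery3: 60 × $12 = $720
Total cost = $1645.
So M2→Bakery3 carries 85 sacks.

85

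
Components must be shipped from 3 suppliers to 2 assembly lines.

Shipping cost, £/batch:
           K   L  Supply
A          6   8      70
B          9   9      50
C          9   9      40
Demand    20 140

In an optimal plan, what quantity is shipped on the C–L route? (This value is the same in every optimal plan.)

Solving gives:
  A to K: 20 × £6 = £120
  A to L: 50 × £8 = £400
  B to L: 50 × £9 = £450
  C to L: 40 × £9 = £360
Total cost = £1330.
So C→L carries 40 batches.

40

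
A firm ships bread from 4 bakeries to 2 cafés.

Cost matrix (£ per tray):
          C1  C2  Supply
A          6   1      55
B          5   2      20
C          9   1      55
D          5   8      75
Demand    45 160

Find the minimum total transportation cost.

One minimum-cost allocation:
  A–C2: 55 × £1 = £55
  B–C2: 20 × £2 = £40
  C–C2: 55 × £1 = £55
  D–C1: 45 × £5 = £225
  D–C2: 30 × £8 = £240
Total = 55 + 40 + 55 + 225 + 240 = £615.
(Supply check: A ships 55; B ships 20; C ships 55; D ships 75.)

615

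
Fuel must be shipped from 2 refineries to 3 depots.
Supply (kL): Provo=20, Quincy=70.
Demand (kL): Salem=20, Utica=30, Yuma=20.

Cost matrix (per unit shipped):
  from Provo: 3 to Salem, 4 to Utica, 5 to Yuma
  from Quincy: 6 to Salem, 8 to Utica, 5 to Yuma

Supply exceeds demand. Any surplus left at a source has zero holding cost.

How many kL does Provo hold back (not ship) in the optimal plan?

An optimal plan:
  Provo to Utica: 20 × 4 = 80
  Quincy to Salem: 20 × 6 = 120
  Quincy to Utica: 10 × 8 = 80
  Quincy to Yuma: 20 × 5 = 100
Total cost = 380.
Provo ships 20 of its 20, leaving 0.

0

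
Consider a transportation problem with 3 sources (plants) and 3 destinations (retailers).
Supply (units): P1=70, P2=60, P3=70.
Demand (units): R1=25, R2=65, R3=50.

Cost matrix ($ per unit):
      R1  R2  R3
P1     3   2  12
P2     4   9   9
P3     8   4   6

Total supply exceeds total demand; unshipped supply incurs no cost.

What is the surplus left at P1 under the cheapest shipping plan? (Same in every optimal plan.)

0

An optimal plan:
  P1→R1: 5 × $3 = $15
  P1→R2: 65 × $2 = $130
  P2→R1: 20 × $4 = $80
  P3→R3: 50 × $6 = $300
Total cost = $525.
P1 ships 70 of its 70, leaving 0.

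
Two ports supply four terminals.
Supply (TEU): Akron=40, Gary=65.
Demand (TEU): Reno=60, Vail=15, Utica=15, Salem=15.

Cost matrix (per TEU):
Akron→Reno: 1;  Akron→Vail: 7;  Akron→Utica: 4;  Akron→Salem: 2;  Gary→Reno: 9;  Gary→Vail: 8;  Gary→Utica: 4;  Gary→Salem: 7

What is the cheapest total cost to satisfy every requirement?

505

An optimal shipping plan:
  Akron–Reno: 40 TEU
  Gary–Reno: 20 TEU
  Gary–Vail: 15 TEU
  Gary–Utica: 15 TEU
  Gary–Salem: 15 TEU
Total cost = 505.
(Supply check: Akron ships 40; Gary ships 65.)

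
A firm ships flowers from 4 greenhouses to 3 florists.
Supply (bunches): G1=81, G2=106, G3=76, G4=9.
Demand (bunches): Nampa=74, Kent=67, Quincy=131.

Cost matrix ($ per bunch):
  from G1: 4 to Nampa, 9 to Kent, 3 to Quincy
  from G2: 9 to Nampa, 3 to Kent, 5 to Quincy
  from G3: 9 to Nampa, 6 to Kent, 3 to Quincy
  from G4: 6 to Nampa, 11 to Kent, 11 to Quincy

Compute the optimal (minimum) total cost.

An optimal shipping plan:
  G1→Nampa: 65 × $4 = $260
  G1→Quincy: 16 × $3 = $48
  G2→Kent: 67 × $3 = $201
  G2→Quincy: 39 × $5 = $195
  G3→Quincy: 76 × $3 = $228
  G4→Nampa: 9 × $6 = $54
Total = 260 + 48 + 201 + 195 + 228 + 54 = $986.
(Supply check: G1 ships 81; G2 ships 106; G3 ships 76; G4 ships 9.)

986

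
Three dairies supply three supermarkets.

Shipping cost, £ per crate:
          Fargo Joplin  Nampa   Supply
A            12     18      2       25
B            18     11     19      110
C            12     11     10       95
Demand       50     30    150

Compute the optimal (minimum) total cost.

2800

One minimum-cost allocation:
  A to Nampa: 25 × £2 = £50
  B to Fargo: 50 × £18 = £900
  B to Joplin: 30 × £11 = £330
  B to Nampa: 30 × £19 = £570
  C to Nampa: 95 × £10 = £950
Total = 50 + 900 + 330 + 570 + 950 = £2800.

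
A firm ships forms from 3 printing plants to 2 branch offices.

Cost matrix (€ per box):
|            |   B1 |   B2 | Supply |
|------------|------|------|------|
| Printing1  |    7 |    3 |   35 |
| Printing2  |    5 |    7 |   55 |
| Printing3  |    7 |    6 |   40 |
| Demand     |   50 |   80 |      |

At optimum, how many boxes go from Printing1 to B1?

The minimum-cost plan:
  Printing1->B2: 35 × €3 = €105
  Printing2->B1: 50 × €5 = €250
  Printing2->B2: 5 × €7 = €35
  Printing3->B2: 40 × €6 = €240
Total cost = €630.
The route Printing1→B1 is not used.

0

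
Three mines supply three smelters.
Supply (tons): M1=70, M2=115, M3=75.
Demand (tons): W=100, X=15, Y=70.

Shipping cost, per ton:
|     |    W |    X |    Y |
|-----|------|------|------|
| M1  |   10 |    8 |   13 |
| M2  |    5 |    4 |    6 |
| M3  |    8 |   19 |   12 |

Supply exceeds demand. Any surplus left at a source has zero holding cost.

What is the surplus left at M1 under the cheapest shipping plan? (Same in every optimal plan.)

Minimum-cost shipments:
  M2 to W: 30 tons
  M2 to X: 15 tons
  M2 to Y: 70 tons
  M3 to W: 70 tons
Total cost = 1190.
M1 ships 0 of its 70, leaving 70.

70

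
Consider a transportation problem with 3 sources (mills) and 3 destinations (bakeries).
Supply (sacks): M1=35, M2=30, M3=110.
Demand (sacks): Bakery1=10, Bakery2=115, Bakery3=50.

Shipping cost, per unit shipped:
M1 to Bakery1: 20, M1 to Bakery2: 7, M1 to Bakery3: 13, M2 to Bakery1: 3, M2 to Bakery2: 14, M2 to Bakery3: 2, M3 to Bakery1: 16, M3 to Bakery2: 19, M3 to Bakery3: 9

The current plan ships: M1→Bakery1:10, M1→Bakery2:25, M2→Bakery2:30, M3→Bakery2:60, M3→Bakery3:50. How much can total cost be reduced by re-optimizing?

280

Current plan cost = 10·20 + 25·7 + 30·14 + 60·19 + 50·9 = 2385.
Optimal plan:
  M1 to Bakery2: 35 × 7 = 245
  M2 to Bakery1: 10 × 3 = 30
  M2 to Bakery3: 20 × 2 = 40
  M3 to Bakery2: 80 × 19 = 1520
  M3 to Bakery3: 30 × 9 = 270
Optimal cost = 2105.
Saving = 2385 − 2105 = 280.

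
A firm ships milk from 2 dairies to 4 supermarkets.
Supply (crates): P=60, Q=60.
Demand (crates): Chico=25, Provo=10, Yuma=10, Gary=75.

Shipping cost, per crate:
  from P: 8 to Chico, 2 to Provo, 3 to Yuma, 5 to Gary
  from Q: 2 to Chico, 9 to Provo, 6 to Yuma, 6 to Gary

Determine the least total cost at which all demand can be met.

An optimal shipping plan:
  P→Provo: 10 crates
  P→Yuma: 10 crates
  P→Gary: 40 crates
  Q→Chico: 25 crates
  Q→Gary: 35 crates
Total cost = 510.

510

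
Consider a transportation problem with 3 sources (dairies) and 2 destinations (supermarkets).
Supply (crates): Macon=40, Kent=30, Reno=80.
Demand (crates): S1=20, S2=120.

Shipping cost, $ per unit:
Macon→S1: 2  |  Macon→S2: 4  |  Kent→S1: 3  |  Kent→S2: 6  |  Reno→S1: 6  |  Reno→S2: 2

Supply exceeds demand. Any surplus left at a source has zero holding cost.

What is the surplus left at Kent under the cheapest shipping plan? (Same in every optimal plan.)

Minimum-cost shipments:
  Macon->S2: 40 × $4 = $160
  Kent->S1: 20 × $3 = $60
  Reno->S2: 80 × $2 = $160
Total cost = $380.
Kent ships 20 of its 30, leaving 10.

10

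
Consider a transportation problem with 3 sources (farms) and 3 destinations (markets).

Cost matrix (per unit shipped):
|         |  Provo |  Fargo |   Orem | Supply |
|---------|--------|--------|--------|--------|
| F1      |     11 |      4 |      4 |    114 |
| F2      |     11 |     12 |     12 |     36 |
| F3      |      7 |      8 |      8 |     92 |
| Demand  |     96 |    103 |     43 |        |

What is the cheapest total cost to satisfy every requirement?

A cheapest plan:
  F1 to Fargo: 71 × 4 = 284
  F1 to Orem: 43 × 4 = 172
  F2 to Provo: 36 × 11 = 396
  F3 to Provo: 60 × 7 = 420
  F3 to Fargo: 32 × 8 = 256
Total = 284 + 172 + 396 + 420 + 256 = 1528.

1528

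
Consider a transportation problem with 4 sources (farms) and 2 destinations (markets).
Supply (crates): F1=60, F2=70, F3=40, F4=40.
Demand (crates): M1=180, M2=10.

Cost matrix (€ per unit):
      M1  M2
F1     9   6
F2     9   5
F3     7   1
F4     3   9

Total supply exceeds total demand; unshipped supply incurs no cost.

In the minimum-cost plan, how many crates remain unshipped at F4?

0

An optimal plan:
  F1→M1: 40 crates
  F2→M1: 70 crates
  F3→M1: 30 crates
  F3→M2: 10 crates
  F4→M1: 40 crates
Total cost = €1330.
F4 ships 40 of its 40, leaving 0.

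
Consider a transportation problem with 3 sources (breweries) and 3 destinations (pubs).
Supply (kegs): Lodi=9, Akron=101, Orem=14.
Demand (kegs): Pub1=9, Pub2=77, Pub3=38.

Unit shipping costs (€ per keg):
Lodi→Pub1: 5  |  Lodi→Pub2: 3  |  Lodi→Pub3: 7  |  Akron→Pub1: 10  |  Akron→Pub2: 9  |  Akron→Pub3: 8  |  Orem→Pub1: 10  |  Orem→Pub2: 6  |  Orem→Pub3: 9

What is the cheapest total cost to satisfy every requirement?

991

An optimal shipping plan:
  Lodi–Pub2: 9 kegs
  Akron–Pub1: 9 kegs
  Akron–Pub2: 54 kegs
  Akron–Pub3: 38 kegs
  Orem–Pub2: 14 kegs
Total cost = €991.
(Supply check: Lodi ships 9; Akron ships 101; Orem ships 14.)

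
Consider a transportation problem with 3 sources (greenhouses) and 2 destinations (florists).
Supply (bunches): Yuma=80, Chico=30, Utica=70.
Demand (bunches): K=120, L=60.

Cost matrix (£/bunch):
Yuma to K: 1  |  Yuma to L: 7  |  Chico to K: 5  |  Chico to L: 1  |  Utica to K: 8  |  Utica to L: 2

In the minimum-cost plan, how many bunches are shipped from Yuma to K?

80

Solving gives:
  Yuma–K: 80 × £1 = £80
  Chico–K: 30 × £5 = £150
  Utica–K: 10 × £8 = £80
  Utica–L: 60 × £2 = £120
Total cost = £430.
So Yuma→K carries 80 bunches.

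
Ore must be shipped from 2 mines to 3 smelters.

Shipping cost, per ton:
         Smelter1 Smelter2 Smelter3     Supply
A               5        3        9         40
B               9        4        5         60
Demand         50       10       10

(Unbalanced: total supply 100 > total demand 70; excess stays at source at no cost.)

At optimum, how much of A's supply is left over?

0

Minimum-cost shipments:
  A->Smelter1: 40 tons
  B->Smelter1: 10 tons
  B->Smelter2: 10 tons
  B->Smelter3: 10 tons
Total cost = 380.
A ships 40 of its 40, leaving 0.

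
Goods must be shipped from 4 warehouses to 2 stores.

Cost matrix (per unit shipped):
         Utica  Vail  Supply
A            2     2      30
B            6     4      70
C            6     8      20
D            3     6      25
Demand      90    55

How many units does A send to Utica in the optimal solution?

30

The minimum-cost plan:
  A to Utica: 30 units
  B to Utica: 15 units
  B to Vail: 55 units
  C to Utica: 20 units
  D to Utica: 25 units
Total cost = 565.
So A→Utica carries 30 units.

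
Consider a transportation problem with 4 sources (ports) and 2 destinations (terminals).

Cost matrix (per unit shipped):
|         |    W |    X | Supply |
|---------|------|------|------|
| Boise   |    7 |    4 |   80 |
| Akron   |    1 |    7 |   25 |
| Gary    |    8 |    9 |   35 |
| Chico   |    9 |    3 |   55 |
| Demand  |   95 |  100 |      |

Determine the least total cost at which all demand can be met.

Optimal allocation:
  Boise–W: 35 TEU
  Boise–X: 45 TEU
  Akron–W: 25 TEU
  Gary–W: 35 TEU
  Chico–X: 55 TEU
Total cost = 895.
(Supply check: Boise ships 80; Akron ships 25; Gary ships 35; Chico ships 55.)

895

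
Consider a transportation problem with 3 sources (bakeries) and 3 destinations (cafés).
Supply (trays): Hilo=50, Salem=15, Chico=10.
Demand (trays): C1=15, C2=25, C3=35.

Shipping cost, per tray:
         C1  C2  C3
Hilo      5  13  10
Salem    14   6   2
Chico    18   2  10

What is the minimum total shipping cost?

One minimum-cost allocation:
  Hilo→C1: 15 × 5 = 75
  Hilo→C2: 15 × 13 = 195
  Hilo→C3: 20 × 10 = 200
  Salem→C3: 15 × 2 = 30
  Chico→C2: 10 × 2 = 20
Total = 75 + 195 + 200 + 30 + 20 = 520.
(Supply check: Hilo ships 50; Salem ships 15; Chico ships 10.)

520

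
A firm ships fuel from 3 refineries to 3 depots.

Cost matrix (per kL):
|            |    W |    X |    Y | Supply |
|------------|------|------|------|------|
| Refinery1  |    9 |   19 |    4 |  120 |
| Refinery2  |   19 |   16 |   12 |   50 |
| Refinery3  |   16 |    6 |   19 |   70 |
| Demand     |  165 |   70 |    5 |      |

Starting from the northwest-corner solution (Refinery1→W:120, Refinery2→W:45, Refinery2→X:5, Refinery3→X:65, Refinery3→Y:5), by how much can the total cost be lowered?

85

Current plan cost = 120·9 + 45·19 + 5·16 + 65·6 + 5·19 = 2500.
Optimal plan:
  Refinery1–W: 120 × 9 = 1080
  Refinery2–W: 45 × 19 = 855
  Refinery2–Y: 5 × 12 = 60
  Refinery3–X: 70 × 6 = 420
Optimal cost = 2415.
Saving = 2500 − 2415 = 85.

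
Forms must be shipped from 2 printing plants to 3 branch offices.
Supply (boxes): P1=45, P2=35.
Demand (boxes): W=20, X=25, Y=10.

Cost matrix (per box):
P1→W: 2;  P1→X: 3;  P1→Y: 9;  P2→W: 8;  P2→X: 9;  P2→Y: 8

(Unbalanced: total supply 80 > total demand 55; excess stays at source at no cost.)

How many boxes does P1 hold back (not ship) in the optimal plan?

Minimum-cost shipments:
  P1→W: 20 × 2 = 40
  P1→X: 25 × 3 = 75
  P2→Y: 10 × 8 = 80
Total cost = 195.
P1 ships 45 of its 45, leaving 0.

0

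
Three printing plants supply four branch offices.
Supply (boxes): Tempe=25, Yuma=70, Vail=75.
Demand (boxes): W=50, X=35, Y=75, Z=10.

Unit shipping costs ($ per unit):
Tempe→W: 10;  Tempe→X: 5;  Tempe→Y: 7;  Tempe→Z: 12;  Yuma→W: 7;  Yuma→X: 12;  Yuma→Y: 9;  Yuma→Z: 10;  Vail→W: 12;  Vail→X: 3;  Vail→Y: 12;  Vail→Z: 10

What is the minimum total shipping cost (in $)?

1270

An optimal shipping plan:
  Tempe→Y: 25 × $7 = $175
  Yuma→W: 50 × $7 = $350
  Yuma→Y: 20 × $9 = $180
  Vail→X: 35 × $3 = $105
  Vail→Y: 30 × $12 = $360
  Vail→Z: 10 × $10 = $100
Total = 175 + 350 + 180 + 105 + 360 + 100 = $1270.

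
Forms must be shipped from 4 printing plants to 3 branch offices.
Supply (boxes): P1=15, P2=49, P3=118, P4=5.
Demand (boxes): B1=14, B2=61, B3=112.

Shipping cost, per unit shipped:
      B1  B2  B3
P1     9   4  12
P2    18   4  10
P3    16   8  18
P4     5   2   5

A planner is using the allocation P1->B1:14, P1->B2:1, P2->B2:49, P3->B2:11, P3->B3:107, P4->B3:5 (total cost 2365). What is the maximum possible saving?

Current plan cost = 14·9 + 1·4 + 49·4 + 11·8 + 107·18 + 5·5 = 2365.
Optimal plan:
  P1→B1: 14 × 9 = 126
  P1→B3: 1 × 12 = 12
  P2→B3: 49 × 10 = 490
  P3→B2: 61 × 8 = 488
  P3→B3: 57 × 18 = 1026
  P4→B3: 5 × 5 = 25
Optimal cost = 2167.
Saving = 2365 − 2167 = 198.

198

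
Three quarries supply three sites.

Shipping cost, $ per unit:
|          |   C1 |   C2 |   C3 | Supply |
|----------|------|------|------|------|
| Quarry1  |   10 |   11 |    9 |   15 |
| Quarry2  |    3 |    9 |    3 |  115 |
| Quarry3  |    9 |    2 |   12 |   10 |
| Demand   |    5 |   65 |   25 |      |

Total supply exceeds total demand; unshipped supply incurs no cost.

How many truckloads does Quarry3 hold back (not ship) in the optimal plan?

0

An optimal plan:
  Quarry2->C1: 5 truckloads
  Quarry2->C2: 55 truckloads
  Quarry2->C3: 25 truckloads
  Quarry3->C2: 10 truckloads
Total cost = $605.
Quarry3 ships 10 of its 10, leaving 0.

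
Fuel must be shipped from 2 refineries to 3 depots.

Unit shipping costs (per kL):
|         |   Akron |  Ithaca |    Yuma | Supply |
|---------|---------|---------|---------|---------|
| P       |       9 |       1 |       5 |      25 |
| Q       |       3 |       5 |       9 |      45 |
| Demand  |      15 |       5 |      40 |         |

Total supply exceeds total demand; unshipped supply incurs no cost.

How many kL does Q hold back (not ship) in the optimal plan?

10

An optimal plan:
  P->Ithaca: 5 × 1 = 5
  P->Yuma: 20 × 5 = 100
  Q->Akron: 15 × 3 = 45
  Q->Yuma: 20 × 9 = 180
Total cost = 330.
Q ships 35 of its 45, leaving 10.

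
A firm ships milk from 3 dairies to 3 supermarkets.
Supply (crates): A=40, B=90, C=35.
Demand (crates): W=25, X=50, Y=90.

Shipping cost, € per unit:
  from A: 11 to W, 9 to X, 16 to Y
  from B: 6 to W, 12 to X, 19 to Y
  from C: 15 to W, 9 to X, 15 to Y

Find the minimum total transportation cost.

Optimal allocation:
  A→Y: 40 × €16 = €640
  B→W: 25 × €6 = €150
  B→X: 50 × €12 = €600
  B→Y: 15 × €19 = €285
  C→Y: 35 × €15 = €525
Total = 640 + 150 + 600 + 285 + 525 = €2200.

2200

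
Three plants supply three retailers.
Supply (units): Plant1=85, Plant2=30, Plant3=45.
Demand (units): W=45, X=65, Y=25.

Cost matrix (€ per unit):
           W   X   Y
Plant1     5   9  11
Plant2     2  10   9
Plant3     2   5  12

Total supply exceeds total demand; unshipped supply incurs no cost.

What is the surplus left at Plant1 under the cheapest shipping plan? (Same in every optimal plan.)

Minimum-cost shipments:
  Plant1 to W: 15 units
  Plant1 to X: 20 units
  Plant1 to Y: 25 units
  Plant2 to W: 30 units
  Plant3 to X: 45 units
Total cost = €815.
Plant1 ships 60 of its 85, leaving 25.

25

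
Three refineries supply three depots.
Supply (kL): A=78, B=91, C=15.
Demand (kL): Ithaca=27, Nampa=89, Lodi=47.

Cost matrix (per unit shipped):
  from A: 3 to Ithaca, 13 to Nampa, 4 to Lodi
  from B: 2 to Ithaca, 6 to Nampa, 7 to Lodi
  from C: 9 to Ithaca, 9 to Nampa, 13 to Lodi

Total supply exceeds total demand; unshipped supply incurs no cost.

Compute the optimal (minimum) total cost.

An optimal shipping plan:
  A->Ithaca: 25 × 3 = 75
  A->Lodi: 47 × 4 = 188
  B->Ithaca: 2 × 2 = 4
  B->Nampa: 89 × 6 = 534
Total = 75 + 188 + 4 + 534 = 801.
(Supply check: A ships 72; B ships 91; C ships 0.)

801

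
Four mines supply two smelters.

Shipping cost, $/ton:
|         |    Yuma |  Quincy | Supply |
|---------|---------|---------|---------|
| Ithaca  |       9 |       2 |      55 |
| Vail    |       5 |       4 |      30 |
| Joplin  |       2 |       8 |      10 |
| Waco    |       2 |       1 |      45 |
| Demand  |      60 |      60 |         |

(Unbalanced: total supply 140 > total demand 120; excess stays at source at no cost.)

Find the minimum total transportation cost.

Optimal allocation:
  Ithaca to Quincy: 55 × $2 = $110
  Vail to Yuma: 5 × $5 = $25
  Vail to Quincy: 5 × $4 = $20
  Joplin to Yuma: 10 × $2 = $20
  Waco to Yuma: 45 × $2 = $90
Total = 110 + 25 + 20 + 20 + 90 = $265.

265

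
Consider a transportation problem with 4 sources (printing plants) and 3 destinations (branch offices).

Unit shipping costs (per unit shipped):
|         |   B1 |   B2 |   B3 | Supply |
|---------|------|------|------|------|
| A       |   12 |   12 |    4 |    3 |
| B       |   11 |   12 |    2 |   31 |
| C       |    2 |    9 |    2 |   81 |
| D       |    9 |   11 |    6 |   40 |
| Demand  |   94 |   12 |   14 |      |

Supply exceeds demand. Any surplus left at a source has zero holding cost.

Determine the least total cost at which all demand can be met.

439

A cheapest plan:
  B–B3: 14 × 2 = 28
  C–B1: 81 × 2 = 162
  D–B1: 13 × 9 = 117
  D–B2: 12 × 11 = 132
Total = 28 + 162 + 117 + 132 = 439.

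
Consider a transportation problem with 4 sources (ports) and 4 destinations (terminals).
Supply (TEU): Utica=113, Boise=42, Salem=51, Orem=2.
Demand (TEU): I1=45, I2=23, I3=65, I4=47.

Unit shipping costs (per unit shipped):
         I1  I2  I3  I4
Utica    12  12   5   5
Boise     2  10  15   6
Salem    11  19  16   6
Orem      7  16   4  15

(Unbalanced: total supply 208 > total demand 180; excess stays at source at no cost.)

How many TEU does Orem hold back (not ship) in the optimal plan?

An optimal plan:
  Utica–I2: 23 × 12 = 276
  Utica–I3: 65 × 5 = 325
  Utica–I4: 25 × 5 = 125
  Boise–I1: 42 × 2 = 84
  Salem–I1: 1 × 11 = 11
  Salem–I4: 22 × 6 = 132
  Orem–I1: 2 × 7 = 14
Total cost = 967.
Orem ships 2 of its 2, leaving 0.

0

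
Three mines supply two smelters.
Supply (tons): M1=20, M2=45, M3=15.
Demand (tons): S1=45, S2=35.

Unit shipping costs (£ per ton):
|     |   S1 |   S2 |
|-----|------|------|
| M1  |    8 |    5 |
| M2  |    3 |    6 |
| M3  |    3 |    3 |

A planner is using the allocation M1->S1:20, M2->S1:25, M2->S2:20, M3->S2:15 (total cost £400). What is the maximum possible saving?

Current plan cost = 20·8 + 25·3 + 20·6 + 15·3 = £400.
Optimal plan:
  M1→S2: 20 × £5 = £100
  M2→S1: 45 × £3 = £135
  M3→S2: 15 × £3 = £45
Optimal cost = £280.
Saving = 400 − 280 = £120.

120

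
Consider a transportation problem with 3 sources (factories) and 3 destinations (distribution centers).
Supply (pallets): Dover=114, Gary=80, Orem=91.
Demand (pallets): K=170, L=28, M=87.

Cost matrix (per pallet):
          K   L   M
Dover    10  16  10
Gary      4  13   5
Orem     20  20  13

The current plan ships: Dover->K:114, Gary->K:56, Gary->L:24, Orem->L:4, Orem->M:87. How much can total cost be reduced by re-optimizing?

Current plan cost = 114·10 + 56·4 + 24·13 + 4·20 + 87·13 = 2887.
Optimal plan:
  Dover–K: 90 pallets
  Dover–L: 24 pallets
  Gary–K: 80 pallets
  Orem–L: 4 pallets
  Orem–M: 87 pallets
Optimal cost = 2815.
Saving = 2887 − 2815 = 72.

72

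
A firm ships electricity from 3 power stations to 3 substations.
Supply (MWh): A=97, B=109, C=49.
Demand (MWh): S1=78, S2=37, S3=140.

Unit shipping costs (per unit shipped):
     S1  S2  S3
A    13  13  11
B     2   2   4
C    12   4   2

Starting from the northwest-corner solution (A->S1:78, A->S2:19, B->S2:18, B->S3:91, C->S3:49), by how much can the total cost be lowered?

364

Current plan cost = 78·13 + 19·13 + 18·2 + 91·4 + 49·2 = 1759.
Optimal plan:
  A–S2: 6 MWh
  A–S3: 91 MWh
  B–S1: 78 MWh
  B–S2: 31 MWh
  C–S3: 49 MWh
Optimal cost = 1395.
Saving = 1759 − 1395 = 364.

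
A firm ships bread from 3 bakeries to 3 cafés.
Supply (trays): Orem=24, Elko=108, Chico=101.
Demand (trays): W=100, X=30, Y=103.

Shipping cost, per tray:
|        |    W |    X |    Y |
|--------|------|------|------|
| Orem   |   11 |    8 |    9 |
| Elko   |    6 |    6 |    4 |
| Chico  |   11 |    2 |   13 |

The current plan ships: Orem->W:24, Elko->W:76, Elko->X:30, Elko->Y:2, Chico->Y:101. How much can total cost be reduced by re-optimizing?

674

Current plan cost = 24·11 + 76·6 + 30·6 + 2·4 + 101·13 = 2221.
Optimal plan:
  Orem→Y: 24 × 9 = 216
  Elko→W: 29 × 6 = 174
  Elko→Y: 79 × 4 = 316
  Chico→W: 71 × 11 = 781
  Chico→X: 30 × 2 = 60
Optimal cost = 1547.
Saving = 2221 − 1547 = 674.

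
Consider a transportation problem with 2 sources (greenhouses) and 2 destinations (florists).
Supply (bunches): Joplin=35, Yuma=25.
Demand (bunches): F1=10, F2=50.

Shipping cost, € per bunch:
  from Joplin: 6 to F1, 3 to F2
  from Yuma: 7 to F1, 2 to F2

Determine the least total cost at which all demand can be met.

Optimal allocation:
  Joplin→F1: 10 × €6 = €60
  Joplin→F2: 25 × €3 = €75
  Yuma→F2: 25 × €2 = €50
Total = 60 + 75 + 50 = €185.
(Supply check: Joplin ships 35; Yuma ships 25.)

185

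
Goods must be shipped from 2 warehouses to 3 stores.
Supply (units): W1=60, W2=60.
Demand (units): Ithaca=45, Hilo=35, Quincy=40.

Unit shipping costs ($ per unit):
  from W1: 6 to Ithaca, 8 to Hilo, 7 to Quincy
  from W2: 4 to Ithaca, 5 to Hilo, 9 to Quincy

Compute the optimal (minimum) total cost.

675

Optimal allocation:
  W1→Ithaca: 20 units
  W1→Quincy: 40 units
  W2→Ithaca: 25 units
  W2→Hilo: 35 units
Total cost = $675.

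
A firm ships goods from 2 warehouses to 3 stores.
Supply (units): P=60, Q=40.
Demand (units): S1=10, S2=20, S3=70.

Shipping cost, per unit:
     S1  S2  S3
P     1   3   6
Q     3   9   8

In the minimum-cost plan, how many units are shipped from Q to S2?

Solving gives:
  P–S1: 10 × 1 = 10
  P–S2: 20 × 3 = 60
  P–S3: 30 × 6 = 180
  Q–S3: 40 × 8 = 320
Total cost = 570.
The route Q→S2 is not used.

0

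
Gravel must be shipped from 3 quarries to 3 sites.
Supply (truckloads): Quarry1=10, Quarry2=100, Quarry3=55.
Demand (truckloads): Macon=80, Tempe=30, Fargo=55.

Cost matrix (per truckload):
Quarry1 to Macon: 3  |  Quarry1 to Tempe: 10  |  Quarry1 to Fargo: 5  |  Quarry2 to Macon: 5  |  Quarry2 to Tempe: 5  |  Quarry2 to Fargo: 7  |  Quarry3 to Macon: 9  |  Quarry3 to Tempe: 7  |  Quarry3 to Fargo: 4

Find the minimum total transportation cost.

750

An optimal shipping plan:
  Quarry1→Macon: 10 × 3 = 30
  Quarry2→Macon: 70 × 5 = 350
  Quarry2→Tempe: 30 × 5 = 150
  Quarry3→Fargo: 55 × 4 = 220
Total = 30 + 350 + 150 + 220 = 750.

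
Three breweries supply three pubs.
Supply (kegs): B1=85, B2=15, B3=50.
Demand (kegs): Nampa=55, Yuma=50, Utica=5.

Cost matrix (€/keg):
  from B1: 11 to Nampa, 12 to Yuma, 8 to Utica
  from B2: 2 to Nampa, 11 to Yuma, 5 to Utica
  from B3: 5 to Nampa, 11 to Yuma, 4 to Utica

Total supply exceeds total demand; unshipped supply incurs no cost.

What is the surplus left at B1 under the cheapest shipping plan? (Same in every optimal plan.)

An optimal plan:
  B1 to Yuma: 45 × €12 = €540
  B2 to Nampa: 15 × €2 = €30
  B3 to Nampa: 40 × €5 = €200
  B3 to Yuma: 5 × €11 = €55
  B3 to Utica: 5 × €4 = €20
Total cost = €845.
B1 ships 45 of its 85, leaving 40.

40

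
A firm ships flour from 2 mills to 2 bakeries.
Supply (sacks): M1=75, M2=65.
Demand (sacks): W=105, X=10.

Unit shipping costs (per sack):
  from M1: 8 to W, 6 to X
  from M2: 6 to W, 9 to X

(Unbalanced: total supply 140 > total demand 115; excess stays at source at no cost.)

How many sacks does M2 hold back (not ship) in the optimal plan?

0

Minimum-cost shipments:
  M1 to W: 40 × 8 = 320
  M1 to X: 10 × 6 = 60
  M2 to W: 65 × 6 = 390
Total cost = 770.
M2 ships 65 of its 65, leaving 0.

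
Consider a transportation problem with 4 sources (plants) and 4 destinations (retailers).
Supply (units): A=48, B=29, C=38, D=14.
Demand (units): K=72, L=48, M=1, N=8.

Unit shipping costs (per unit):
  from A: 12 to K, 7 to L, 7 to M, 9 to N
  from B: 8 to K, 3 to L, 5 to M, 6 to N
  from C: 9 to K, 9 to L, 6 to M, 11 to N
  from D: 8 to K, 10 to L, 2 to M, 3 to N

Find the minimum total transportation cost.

976

One minimum-cost allocation:
  A to K: 29 × 12 = 348
  A to L: 19 × 7 = 133
  B to L: 29 × 3 = 87
  C to K: 38 × 9 = 342
  D to K: 5 × 8 = 40
  D to M: 1 × 2 = 2
  D to N: 8 × 3 = 24
Total = 348 + 133 + 87 + 342 + 40 + 2 + 24 = 976.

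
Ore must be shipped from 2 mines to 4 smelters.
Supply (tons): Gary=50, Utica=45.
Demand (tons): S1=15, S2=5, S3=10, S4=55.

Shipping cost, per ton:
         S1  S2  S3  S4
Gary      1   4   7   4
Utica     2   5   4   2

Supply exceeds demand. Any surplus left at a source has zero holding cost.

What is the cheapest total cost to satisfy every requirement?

A cheapest plan:
  Gary to S1: 15 × 1 = 15
  Gary to S2: 5 × 4 = 20
  Gary to S4: 20 × 4 = 80
  Utica to S3: 10 × 4 = 40
  Utica to S4: 35 × 2 = 70
Total = 15 + 20 + 80 + 40 + 70 = 225.

225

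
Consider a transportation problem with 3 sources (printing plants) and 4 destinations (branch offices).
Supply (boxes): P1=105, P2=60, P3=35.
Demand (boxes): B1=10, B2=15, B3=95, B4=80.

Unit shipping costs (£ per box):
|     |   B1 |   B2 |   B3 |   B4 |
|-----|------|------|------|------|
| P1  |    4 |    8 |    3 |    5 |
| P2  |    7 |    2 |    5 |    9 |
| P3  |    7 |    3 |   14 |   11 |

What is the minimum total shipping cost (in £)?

980

Optimal allocation:
  P1->B3: 35 × £3 = £105
  P1->B4: 70 × £5 = £350
  P2->B3: 60 × £5 = £300
  P3->B1: 10 × £7 = £70
  P3->B2: 15 × £3 = £45
  P3->B4: 10 × £11 = £110
Total = 105 + 350 + 300 + 70 + 45 + 110 = £980.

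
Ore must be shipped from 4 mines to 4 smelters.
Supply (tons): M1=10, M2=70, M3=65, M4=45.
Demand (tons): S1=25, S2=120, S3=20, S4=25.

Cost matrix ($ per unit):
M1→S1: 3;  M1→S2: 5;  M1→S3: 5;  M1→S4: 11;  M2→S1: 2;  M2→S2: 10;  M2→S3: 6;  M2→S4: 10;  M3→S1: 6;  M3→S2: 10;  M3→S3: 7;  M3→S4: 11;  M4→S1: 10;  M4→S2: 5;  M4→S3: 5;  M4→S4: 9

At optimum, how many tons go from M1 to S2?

10

The minimum-cost plan:
  M1 to S2: 10 × $5 = $50
  M2 to S1: 25 × $2 = $50
  M2 to S3: 20 × $6 = $120
  M2 to S4: 25 × $10 = $250
  M3 to S2: 65 × $10 = $650
  M4 to S2: 45 × $5 = $225
Total cost = $1345.
So M1→S2 carries 10 tons.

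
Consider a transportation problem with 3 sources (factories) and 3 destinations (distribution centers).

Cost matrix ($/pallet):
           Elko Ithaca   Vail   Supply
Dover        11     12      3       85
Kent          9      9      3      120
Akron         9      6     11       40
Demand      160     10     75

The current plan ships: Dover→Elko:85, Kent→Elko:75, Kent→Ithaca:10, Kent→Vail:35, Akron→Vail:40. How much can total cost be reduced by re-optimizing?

Current plan cost = 85·11 + 75·9 + 10·9 + 35·3 + 40·11 = $2245.
Optimal plan:
  Dover->Elko: 10 × $11 = $110
  Dover->Vail: 75 × $3 = $225
  Kent->Elko: 120 × $9 = $1080
  Akron->Elko: 30 × $9 = $270
  Akron->Ithaca: 10 × $6 = $60
Optimal cost = $1745.
Saving = 2245 − 1745 = $500.

500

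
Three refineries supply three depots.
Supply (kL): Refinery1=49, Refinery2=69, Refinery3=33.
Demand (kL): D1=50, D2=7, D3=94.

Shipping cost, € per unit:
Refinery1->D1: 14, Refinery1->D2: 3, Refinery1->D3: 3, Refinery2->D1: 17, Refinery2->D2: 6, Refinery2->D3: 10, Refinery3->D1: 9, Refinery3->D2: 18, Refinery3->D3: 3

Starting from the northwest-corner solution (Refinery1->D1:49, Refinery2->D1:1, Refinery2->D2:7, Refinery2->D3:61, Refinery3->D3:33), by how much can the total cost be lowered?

229

Current plan cost = 49·14 + 1·17 + 7·6 + 61·10 + 33·3 = €1454.
Optimal plan:
  Refinery1→D3: 49 × €3 = €147
  Refinery2→D1: 17 × €17 = €289
  Refinery2→D2: 7 × €6 = €42
  Refinery2→D3: 45 × €10 = €450
  Refinery3→D1: 33 × €9 = €297
Optimal cost = €1225.
Saving = 1454 − 1225 = €229.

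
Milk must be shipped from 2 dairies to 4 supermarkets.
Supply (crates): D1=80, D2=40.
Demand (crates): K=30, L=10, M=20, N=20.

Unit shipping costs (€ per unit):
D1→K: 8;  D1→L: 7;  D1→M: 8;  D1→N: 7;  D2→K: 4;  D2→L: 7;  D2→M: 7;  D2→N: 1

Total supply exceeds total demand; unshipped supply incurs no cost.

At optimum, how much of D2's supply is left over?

0

Minimum-cost shipments:
  D1–K: 10 × €8 = €80
  D1–L: 10 × €7 = €70
  D1–M: 20 × €8 = €160
  D2–K: 20 × €4 = €80
  D2–N: 20 × €1 = €20
Total cost = €410.
D2 ships 40 of its 40, leaving 0.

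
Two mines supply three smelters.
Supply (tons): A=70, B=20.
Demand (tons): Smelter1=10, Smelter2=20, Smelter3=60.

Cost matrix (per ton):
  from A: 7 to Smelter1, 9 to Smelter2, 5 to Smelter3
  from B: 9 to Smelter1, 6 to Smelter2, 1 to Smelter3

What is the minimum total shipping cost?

An optimal shipping plan:
  A->Smelter1: 10 tons
  A->Smelter2: 20 tons
  A->Smelter3: 40 tons
  B->Smelter3: 20 tons
Total cost = 470.

470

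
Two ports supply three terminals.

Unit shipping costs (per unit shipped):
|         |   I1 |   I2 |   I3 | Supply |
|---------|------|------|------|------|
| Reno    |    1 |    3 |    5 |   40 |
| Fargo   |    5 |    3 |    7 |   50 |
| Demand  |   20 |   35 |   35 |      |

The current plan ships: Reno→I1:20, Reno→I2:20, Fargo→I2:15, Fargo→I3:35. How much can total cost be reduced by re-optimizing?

Current plan cost = 20·1 + 20·3 + 15·3 + 35·7 = 370.
Optimal plan:
  Reno to I1: 20 × 1 = 20
  Reno to I3: 20 × 5 = 100
  Fargo to I2: 35 × 3 = 105
  Fargo to I3: 15 × 7 = 105
Optimal cost = 330.
Saving = 370 − 330 = 40.

40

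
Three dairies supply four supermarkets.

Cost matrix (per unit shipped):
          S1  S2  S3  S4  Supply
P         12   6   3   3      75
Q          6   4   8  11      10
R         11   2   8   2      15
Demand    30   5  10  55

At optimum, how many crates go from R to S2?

Optimal shipments:
  P–S1: 10 crates
  P–S3: 10 crates
  P–S4: 55 crates
  Q–S1: 10 crates
  R–S1: 10 crates
  R–S2: 5 crates
Total cost = 495.
So R→S2 carries 5 crates.

5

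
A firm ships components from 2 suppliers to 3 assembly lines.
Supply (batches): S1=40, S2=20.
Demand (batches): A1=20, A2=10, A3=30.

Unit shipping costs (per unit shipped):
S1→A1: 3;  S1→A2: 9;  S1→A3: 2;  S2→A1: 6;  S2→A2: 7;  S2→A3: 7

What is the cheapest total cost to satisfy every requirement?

220

An optimal shipping plan:
  S1->A1: 10 × 3 = 30
  S1->A3: 30 × 2 = 60
  S2->A1: 10 × 6 = 60
  S2->A2: 10 × 7 = 70
Total = 30 + 60 + 60 + 70 = 220.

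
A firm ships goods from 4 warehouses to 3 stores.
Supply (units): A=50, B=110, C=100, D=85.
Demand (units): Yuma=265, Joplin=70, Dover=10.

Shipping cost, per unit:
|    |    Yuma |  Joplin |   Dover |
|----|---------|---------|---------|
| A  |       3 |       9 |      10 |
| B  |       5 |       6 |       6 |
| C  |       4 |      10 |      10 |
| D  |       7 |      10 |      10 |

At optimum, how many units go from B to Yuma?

30

The minimum-cost plan:
  A–Yuma: 50 × 3 = 150
  B–Yuma: 30 × 5 = 150
  B–Joplin: 70 × 6 = 420
  B–Dover: 10 × 6 = 60
  C–Yuma: 100 × 4 = 400
  D–Yuma: 85 × 7 = 595
Total cost = 1775.
So B→Yuma carries 30 units.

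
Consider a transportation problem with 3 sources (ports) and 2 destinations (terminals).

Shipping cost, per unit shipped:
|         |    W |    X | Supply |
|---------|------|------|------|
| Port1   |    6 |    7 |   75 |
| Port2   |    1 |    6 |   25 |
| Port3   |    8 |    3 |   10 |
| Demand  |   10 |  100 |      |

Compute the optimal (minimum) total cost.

655

A cheapest plan:
  Port1→X: 75 × 7 = 525
  Port2→W: 10 × 1 = 10
  Port2→X: 15 × 6 = 90
  Port3→X: 10 × 3 = 30
Total = 525 + 10 + 90 + 30 = 655.
(Supply check: Port1 ships 75; Port2 ships 25; Port3 ships 10.)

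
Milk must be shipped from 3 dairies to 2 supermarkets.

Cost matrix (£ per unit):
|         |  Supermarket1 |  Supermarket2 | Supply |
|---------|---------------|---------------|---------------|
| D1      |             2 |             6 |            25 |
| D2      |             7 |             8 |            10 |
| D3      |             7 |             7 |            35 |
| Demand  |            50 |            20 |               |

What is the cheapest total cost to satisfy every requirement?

An optimal shipping plan:
  D1→Supermarket1: 25 × £2 = £50
  D2→Supermarket1: 10 × £7 = £70
  D3→Supermarket1: 15 × £7 = £105
  D3→Supermarket2: 20 × £7 = £140
Total = 50 + 70 + 105 + 140 = £365.
(Supply check: D1 ships 25; D2 ships 10; D3 ships 35.)

365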